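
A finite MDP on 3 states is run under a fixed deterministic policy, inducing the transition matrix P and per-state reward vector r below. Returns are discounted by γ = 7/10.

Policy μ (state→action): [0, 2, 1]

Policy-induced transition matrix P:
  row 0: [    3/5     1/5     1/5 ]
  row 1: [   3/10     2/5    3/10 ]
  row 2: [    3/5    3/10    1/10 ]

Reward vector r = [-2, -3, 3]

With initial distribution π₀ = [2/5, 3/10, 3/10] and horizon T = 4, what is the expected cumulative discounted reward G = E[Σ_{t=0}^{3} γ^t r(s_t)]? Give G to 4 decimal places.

t=0: π = [0.4000, 0.3000, 0.3000], E[r] = -0.8000, γ^t·E[r] = -0.800000, running G = -0.800000
t=1: π = [0.5100, 0.2900, 0.2000], E[r] = -1.2900, γ^t·E[r] = -0.903000, running G = -1.703000
t=2: π = [0.5130, 0.2780, 0.2090], E[r] = -1.2330, γ^t·E[r] = -0.604170, running G = -2.307170
t=3: π = [0.5166, 0.2765, 0.2069], E[r] = -1.2420, γ^t·E[r] = -0.426006, running G = -2.733176

G = -2.7332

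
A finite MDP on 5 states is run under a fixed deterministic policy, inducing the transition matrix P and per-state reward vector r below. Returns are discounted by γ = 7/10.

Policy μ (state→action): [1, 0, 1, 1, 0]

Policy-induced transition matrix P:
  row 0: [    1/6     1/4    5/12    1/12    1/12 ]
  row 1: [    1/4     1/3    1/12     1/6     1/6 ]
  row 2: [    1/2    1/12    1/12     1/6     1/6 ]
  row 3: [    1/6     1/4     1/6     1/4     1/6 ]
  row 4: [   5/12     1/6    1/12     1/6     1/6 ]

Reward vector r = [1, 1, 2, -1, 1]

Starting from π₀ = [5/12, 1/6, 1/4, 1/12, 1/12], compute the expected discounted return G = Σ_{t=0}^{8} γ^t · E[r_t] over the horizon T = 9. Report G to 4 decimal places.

G = 3.0697

t=0: π = [0.4167, 0.1667, 0.2500, 0.0833, 0.0833], E[r] = 1.0833, γ^t·E[r] = 1.083333, running G = 1.083333
t=1: π = [0.2847, 0.2153, 0.2292, 0.1389, 0.1319], E[r] = 0.9514, γ^t·E[r] = 0.665972, running G = 1.749306
t=2: π = [0.2940, 0.2188, 0.1898, 0.1545, 0.1429], E[r] = 0.8808, γ^t·E[r] = 0.431586, running G = 2.180891
t=3: π = [0.2839, 0.2247, 0.1942, 0.1550, 0.1422], E[r] = 0.8841, γ^t·E[r] = 0.303251, running G = 2.484143
t=4: π = [0.2857, 0.2245, 0.1909, 0.1559, 0.1430], E[r] = 0.8790, γ^t·E[r] = 0.211055, running G = 2.695198
t=5: π = [0.2848, 0.2250, 0.1915, 0.1559, 0.1429], E[r] = 0.8798, γ^t·E[r] = 0.147875, running G = 2.843072
t=6: π = [0.2850, 0.2249, 0.1912, 0.1559, 0.1429], E[r] = 0.8794, γ^t·E[r] = 0.103459, running G = 2.946532
t=7: π = [0.2849, 0.2250, 0.1913, 0.1559, 0.1429], E[r] = 0.8795, γ^t·E[r] = 0.072430, running G = 3.018962
t=8: π = [0.2849, 0.2249, 0.1913, 0.1559, 0.1429], E[r] = 0.8795, γ^t·E[r] = 0.050699, running G = 3.069661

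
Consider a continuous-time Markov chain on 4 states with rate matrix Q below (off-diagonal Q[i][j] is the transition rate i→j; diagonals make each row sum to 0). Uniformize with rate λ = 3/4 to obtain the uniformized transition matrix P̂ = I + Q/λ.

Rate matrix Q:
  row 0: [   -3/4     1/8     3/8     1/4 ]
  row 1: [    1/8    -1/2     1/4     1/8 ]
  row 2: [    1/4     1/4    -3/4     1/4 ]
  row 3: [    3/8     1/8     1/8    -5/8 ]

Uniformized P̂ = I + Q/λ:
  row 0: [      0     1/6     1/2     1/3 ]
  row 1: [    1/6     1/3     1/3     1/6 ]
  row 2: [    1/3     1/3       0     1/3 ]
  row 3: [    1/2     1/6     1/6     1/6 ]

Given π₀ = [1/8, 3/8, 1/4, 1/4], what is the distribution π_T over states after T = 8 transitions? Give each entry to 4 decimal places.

t=0: π = [0.1250, 0.3750, 0.2500, 0.2500]
t=1: π = [0.2708, 0.2708, 0.2292, 0.2292]
t=2: π = [0.2361, 0.2500, 0.2639, 0.2500]
t=3: π = [0.2546, 0.2523, 0.2431, 0.2500]
t=4: π = [0.2481, 0.2492, 0.2531, 0.2496]
t=5: π = [0.2507, 0.2504, 0.2487, 0.2502]
t=6: π = [0.2497, 0.2498, 0.2505, 0.2499]
t=7: π = [0.2501, 0.2501, 0.2498, 0.2500]
t=8: π = [0.2500, 0.2500, 0.2501, 0.2500]

π = [0.2500, 0.2500, 0.2501, 0.2500]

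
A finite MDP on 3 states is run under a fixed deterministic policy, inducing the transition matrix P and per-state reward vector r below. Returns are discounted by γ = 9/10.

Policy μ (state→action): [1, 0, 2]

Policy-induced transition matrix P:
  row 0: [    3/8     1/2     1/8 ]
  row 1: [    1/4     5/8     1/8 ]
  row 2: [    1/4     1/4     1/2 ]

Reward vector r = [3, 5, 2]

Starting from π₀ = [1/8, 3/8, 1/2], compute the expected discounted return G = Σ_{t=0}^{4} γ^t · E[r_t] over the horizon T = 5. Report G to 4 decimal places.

G = 14.6880

t=0: π = [0.1250, 0.3750, 0.5000], E[r] = 3.2500, γ^t·E[r] = 3.250000, running G = 3.250000
t=1: π = [0.2656, 0.4219, 0.3125], E[r] = 3.5313, γ^t·E[r] = 3.178125, running G = 6.428125
t=2: π = [0.2832, 0.4746, 0.2422], E[r] = 3.7070, γ^t·E[r] = 3.002695, running G = 9.430820
t=3: π = [0.2854, 0.4988, 0.2158], E[r] = 3.7817, γ^t·E[r] = 2.756887, running G = 12.187708
t=4: π = [0.2857, 0.5084, 0.2059], E[r] = 3.8109, γ^t·E[r] = 2.500300, running G = 14.688008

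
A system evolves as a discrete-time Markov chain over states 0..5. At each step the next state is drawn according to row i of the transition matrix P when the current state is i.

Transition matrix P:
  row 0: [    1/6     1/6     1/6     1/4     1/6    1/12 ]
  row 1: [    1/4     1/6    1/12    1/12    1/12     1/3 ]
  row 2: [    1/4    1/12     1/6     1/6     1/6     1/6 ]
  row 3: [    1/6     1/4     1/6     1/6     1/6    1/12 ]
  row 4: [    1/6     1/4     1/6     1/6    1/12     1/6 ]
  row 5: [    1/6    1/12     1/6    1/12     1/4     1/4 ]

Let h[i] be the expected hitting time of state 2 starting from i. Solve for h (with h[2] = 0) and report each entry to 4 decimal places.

First-step conditioning: h[2] = 0; for i ≠ 2, h[i] = 1 + Σ_k P[i][k]·h[k].
  h[0] = 1 + 1/6·h[0] + 1/6·h[1] + 1/4·h[3] + 1/6·h[4] + 1/12·h[5]
  h[1] = 1 + 1/4·h[0] + 1/6·h[1] + 1/12·h[3] + 1/12·h[4] + 1/3·h[5]
  h[3] = 1 + 1/6·h[0] + 1/4·h[1] + 1/6·h[3] + 1/6·h[4] + 1/12·h[5]
  h[4] = 1 + 1/6·h[0] + 1/4·h[1] + 1/6·h[3] + 1/12·h[4] + 1/6·h[5]
  h[5] = 1 + 1/6·h[0] + 1/12·h[1] + 1/12·h[3] + 1/4·h[4] + 1/4·h[5]
Solving the 5×5 linear system over states ≠ 2 gives exactly h = [1753/266, 7571/1064, 0, 7055/1064, 7047/1064, 993/152] (h[2] = 0 is the target).

h = [6.5902, 7.1156, 0.0000, 6.6306, 6.6231, 6.5329]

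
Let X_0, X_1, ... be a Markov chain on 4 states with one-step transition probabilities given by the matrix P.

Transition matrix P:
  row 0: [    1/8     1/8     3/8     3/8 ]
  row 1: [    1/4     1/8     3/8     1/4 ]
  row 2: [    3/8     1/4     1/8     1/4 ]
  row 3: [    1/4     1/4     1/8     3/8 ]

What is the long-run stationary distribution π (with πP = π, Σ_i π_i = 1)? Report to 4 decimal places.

π = [0.2484, 0.1946, 0.2358, 0.3212]

Balance equations π_j = Σ_i π_i·P[i][j]:
  π_0 = 1/8·π_0 + 1/4·π_1 + 3/8·π_2 + 1/4·π_3
  π_1 = 1/8·π_0 + 1/8·π_1 + 1/4·π_2 + 1/4·π_3
  π_2 = 3/8·π_0 + 3/8·π_1 + 1/8·π_2 + 1/8·π_3
  normalize: π_0 + π_1 + π_2 + π_3 = 1
Solving the linear system gives exactly π = [157/632, 123/632, 149/632, 203/632].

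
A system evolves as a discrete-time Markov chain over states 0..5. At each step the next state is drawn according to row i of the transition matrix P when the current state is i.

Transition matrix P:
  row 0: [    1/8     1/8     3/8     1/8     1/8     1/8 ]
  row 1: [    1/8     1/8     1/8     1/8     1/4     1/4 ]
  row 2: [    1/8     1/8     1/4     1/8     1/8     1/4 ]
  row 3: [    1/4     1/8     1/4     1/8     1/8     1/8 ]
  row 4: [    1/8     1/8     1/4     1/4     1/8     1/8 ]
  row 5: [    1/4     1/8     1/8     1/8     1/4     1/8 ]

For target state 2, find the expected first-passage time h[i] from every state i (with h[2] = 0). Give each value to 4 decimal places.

h = [3.6938, 4.8058, 0.0000, 4.1556, 4.2133, 4.6822]

First-step conditioning: h[2] = 0; for i ≠ 2, h[i] = 1 + Σ_k P[i][k]·h[k].
  h[0] = 1 + 1/8·h[0] + 1/8·h[1] + 1/8·h[3] + 1/8·h[4] + 1/8·h[5]
  h[1] = 1 + 1/8·h[0] + 1/8·h[1] + 1/8·h[3] + 1/4·h[4] + 1/4·h[5]
  h[3] = 1 + 1/4·h[0] + 1/8·h[1] + 1/8·h[3] + 1/8·h[4] + 1/8·h[5]
  h[4] = 1 + 1/8·h[0] + 1/8·h[1] + 1/4·h[3] + 1/8·h[4] + 1/8·h[5]
  h[5] = 1 + 1/4·h[0] + 1/8·h[1] + 1/8·h[3] + 1/4·h[4] + 1/8·h[5]
Solving the 5×5 linear system over states ≠ 2 gives exactly h = [32768/8871, 42632/8871, 0, 12288/2957, 37376/8871, 41536/8871] (h[2] = 0 is the target).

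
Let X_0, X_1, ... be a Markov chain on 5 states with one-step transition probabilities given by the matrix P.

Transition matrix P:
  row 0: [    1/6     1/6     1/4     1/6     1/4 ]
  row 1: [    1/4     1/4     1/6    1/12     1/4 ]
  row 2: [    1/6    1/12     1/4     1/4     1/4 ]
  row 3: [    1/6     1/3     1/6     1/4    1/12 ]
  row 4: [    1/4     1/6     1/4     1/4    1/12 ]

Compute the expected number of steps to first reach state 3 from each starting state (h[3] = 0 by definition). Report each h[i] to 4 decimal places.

h = [5.2388, 5.7586, 4.7589, 0.0000, 4.8646]

First-step conditioning: h[3] = 0; for i ≠ 3, h[i] = 1 + Σ_k P[i][k]·h[k].
  h[0] = 1 + 1/6·h[0] + 1/6·h[1] + 1/4·h[2] + 1/4·h[4]
  h[1] = 1 + 1/4·h[0] + 1/4·h[1] + 1/6·h[2] + 1/4·h[4]
  h[2] = 1 + 1/6·h[0] + 1/12·h[1] + 1/4·h[2] + 1/4·h[4]
  h[4] = 1 + 1/4·h[0] + 1/6·h[1] + 1/4·h[2] + 1/12·h[4]
Solving the 4×4 linear system over states ≠ 3 gives exactly h = [22008/4201, 24192/4201, 19992/4201, 0, 20436/4201] (h[3] = 0 is the target).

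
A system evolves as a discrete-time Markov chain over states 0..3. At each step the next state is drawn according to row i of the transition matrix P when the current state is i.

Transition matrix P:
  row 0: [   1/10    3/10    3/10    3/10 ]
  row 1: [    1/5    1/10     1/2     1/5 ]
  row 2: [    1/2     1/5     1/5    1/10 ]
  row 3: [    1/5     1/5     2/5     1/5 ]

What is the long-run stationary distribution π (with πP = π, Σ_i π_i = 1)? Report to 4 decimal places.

π = [0.2713, 0.2065, 0.3279, 0.1943]

Balance equations π_j = Σ_i π_i·P[i][j]:
  π_0 = 1/10·π_0 + 1/5·π_1 + 1/2·π_2 + 1/5·π_3
  π_1 = 3/10·π_0 + 1/10·π_1 + 1/5·π_2 + 1/5·π_3
  π_2 = 3/10·π_0 + 1/2·π_1 + 1/5·π_2 + 2/5·π_3
  normalize: π_0 + π_1 + π_2 + π_3 = 1
Solving the linear system gives exactly π = [67/247, 51/247, 81/247, 48/247].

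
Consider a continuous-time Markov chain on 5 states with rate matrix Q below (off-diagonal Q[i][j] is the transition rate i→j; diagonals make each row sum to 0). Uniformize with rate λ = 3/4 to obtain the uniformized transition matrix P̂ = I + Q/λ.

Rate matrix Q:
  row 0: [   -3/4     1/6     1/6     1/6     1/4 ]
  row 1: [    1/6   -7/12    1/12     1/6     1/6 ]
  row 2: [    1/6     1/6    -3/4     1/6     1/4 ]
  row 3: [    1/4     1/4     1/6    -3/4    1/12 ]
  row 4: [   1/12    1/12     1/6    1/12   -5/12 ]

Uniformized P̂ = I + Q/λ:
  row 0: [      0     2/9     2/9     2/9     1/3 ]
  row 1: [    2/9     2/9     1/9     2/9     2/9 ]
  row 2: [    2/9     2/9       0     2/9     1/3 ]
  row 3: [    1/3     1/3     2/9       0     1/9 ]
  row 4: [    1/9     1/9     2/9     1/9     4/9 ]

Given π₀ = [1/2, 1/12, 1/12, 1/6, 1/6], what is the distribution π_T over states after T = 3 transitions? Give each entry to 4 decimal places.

t=0: π = [0.5000, 0.0833, 0.0833, 0.1667, 0.1667]
t=1: π = [0.1111, 0.2222, 0.1944, 0.1667, 0.3056]
t=2: π = [0.1821, 0.2068, 0.1543, 0.1512, 0.3056]
t=3: π = [0.1646, 0.2051, 0.1650, 0.1547, 0.3107]

π = [0.1646, 0.2051, 0.1650, 0.1547, 0.3107]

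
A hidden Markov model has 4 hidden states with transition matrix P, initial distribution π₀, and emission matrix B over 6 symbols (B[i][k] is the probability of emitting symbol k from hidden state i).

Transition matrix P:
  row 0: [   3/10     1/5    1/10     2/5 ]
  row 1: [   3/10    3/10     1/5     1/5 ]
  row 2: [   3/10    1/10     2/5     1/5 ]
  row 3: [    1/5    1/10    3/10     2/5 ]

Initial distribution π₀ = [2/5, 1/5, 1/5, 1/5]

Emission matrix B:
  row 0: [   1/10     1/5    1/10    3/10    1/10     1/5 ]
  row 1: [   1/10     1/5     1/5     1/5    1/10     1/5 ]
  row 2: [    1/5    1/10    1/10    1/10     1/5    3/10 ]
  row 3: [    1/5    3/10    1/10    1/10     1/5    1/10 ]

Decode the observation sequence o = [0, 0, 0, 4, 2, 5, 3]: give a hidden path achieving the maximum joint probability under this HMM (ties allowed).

t=0: δ = [4.000e-02, 2.000e-02, 4.000e-02, 4.000e-02]  (obs o_0=0)
t=1: δ = [1.200e-03, 8.000e-04, 3.200e-03, 3.200e-03]  ψ = [0, 0, 2, 0]  (obs o_1=0)
t=2: δ = [9.600e-05, 3.200e-05, 2.560e-04, 2.560e-04]  ψ = [2, 2, 2, 3]  (obs o_2=0)
t=3: δ = [7.680e-06, 2.560e-06, 2.048e-05, 2.048e-05]  ψ = [2, 2, 2, 3]  (obs o_3=4)
t=4: δ = [6.144e-07, 4.096e-07, 8.192e-07, 8.192e-07]  ψ = [2, 2, 2, 3]  (obs o_4=2)
t=5: δ = [4.915e-08, 2.458e-08, 9.830e-08, 3.277e-08]  ψ = [2, 0, 2, 3]  (obs o_5=5)
t=6: δ = [8.847e-09, 1.966e-09, 3.932e-09, 1.966e-09]  ψ = [2, 0, 2, 0]  (obs o_6=3)
backtrack: best end state = 0; path = [2, 2, 2, 2, 2, 2, 0]

path = [2, 2, 2, 2, 2, 2, 0]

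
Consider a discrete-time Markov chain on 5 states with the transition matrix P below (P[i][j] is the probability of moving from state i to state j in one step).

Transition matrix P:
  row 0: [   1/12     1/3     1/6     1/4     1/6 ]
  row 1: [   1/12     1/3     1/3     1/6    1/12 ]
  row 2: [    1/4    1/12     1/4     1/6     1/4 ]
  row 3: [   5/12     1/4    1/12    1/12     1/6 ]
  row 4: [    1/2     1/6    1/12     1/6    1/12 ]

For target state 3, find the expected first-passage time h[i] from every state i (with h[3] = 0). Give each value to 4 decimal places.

h = [5.0415, 5.4975, 5.4018, 0.0000, 5.3315]

First-step conditioning: h[3] = 0; for i ≠ 3, h[i] = 1 + Σ_k P[i][k]·h[k].
  h[0] = 1 + 1/12·h[0] + 1/3·h[1] + 1/6·h[2] + 1/6·h[4]
  h[1] = 1 + 1/12·h[0] + 1/3·h[1] + 1/3·h[2] + 1/12·h[4]
  h[2] = 1 + 1/4·h[0] + 1/12·h[1] + 1/4·h[2] + 1/4·h[4]
  h[4] = 1 + 1/2·h[0] + 1/6·h[1] + 1/12·h[2] + 1/12·h[4]
Solving the 4×4 linear system over states ≠ 3 gives exactly h = [7164/1421, 1116/203, 7676/1421, 0, 7576/1421] (h[3] = 0 is the target).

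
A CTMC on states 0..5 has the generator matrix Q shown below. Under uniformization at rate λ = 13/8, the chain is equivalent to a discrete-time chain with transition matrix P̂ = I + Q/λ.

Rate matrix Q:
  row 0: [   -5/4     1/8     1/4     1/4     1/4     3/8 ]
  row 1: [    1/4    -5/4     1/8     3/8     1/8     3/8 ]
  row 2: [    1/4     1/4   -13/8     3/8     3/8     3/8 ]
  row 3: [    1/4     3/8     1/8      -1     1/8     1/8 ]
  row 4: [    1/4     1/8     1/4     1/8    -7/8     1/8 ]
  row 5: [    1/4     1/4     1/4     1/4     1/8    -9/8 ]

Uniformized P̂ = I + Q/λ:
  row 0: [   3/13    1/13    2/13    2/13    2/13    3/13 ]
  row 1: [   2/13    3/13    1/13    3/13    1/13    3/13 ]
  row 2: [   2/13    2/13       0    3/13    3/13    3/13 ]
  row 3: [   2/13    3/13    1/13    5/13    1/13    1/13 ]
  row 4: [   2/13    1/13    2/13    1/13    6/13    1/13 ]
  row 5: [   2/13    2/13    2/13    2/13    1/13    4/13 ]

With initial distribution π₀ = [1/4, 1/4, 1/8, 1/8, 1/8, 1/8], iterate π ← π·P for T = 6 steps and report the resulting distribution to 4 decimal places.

t=0: π = [0.2500, 0.2500, 0.1250, 0.1250, 0.1250, 0.1250]
t=1: π = [0.1731, 0.1538, 0.1058, 0.2019, 0.1635, 0.2019]
t=2: π = [0.1672, 0.1553, 0.1102, 0.2078, 0.1694, 0.1901]
t=3: π = [0.1667, 0.1559, 0.1090, 0.2092, 0.1719, 0.1874]
t=4: π = [0.1667, 0.1559, 0.1090, 0.2093, 0.1726, 0.1866]
t=5: π = [0.1667, 0.1558, 0.1090, 0.2092, 0.1729, 0.1864]
t=6: π = [0.1667, 0.1558, 0.1090, 0.2092, 0.1730, 0.1863]

π = [0.1667, 0.1558, 0.1090, 0.2092, 0.1730, 0.1863]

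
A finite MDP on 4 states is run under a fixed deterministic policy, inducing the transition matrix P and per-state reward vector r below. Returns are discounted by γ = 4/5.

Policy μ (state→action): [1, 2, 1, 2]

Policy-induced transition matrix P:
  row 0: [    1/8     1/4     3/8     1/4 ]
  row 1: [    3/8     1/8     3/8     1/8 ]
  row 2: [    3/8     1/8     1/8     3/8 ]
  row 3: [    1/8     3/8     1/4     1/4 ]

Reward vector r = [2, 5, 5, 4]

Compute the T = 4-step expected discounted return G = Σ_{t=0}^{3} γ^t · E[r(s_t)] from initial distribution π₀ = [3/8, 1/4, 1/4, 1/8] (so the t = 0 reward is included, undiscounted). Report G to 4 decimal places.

t=0: π = [0.3750, 0.2500, 0.2500, 0.1250], E[r] = 3.7500, γ^t·E[r] = 3.750000, running G = 3.750000
t=1: π = [0.2500, 0.2031, 0.2969, 0.2500], E[r] = 4.0000, γ^t·E[r] = 3.200000, running G = 6.950000
t=2: π = [0.2500, 0.2188, 0.2695, 0.2617], E[r] = 3.9883, γ^t·E[r] = 2.552500, running G = 9.502500
t=3: π = [0.2471, 0.2217, 0.2749, 0.2563], E[r] = 4.0024, γ^t·E[r] = 2.049250, running G = 11.551750

G = 11.5518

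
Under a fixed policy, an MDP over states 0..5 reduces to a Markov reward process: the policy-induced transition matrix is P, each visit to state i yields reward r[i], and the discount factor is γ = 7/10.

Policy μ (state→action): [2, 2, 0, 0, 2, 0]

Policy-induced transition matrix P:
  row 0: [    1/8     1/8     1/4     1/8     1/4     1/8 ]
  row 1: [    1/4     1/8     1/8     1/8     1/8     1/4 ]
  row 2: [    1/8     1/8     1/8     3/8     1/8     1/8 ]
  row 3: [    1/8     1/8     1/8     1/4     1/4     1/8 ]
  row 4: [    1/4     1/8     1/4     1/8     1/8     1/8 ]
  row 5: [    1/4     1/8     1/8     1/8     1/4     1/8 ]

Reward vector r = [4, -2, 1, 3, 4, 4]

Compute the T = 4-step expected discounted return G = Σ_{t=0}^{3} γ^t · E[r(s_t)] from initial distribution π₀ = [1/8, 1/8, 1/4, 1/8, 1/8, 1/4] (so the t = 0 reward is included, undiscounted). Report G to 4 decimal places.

G = 6.2991

t=0: π = [0.1250, 0.1250, 0.2500, 0.1250, 0.1250, 0.2500], E[r] = 2.3750, γ^t·E[r] = 2.375000, running G = 2.375000
t=1: π = [0.1875, 0.1250, 0.1563, 0.2031, 0.1875, 0.1406], E[r] = 2.5781, γ^t·E[r] = 1.804688, running G = 4.179688
t=2: π = [0.1816, 0.1250, 0.1719, 0.1895, 0.1914, 0.1406], E[r] = 2.5449, γ^t·E[r] = 1.247012, running G = 5.426699
t=3: π = [0.1821, 0.1250, 0.1716, 0.1917, 0.1890, 0.1406], E[r] = 2.5435, γ^t·E[r] = 0.872406, running G = 6.299105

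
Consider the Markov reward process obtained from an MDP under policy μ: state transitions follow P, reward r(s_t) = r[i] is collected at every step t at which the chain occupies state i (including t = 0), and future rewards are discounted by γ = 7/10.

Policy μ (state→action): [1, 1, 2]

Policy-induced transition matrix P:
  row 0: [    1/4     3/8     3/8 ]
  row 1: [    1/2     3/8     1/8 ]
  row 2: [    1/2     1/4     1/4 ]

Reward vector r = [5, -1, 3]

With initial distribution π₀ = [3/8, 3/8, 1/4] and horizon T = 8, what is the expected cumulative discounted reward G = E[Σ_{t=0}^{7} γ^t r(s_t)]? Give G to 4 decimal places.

t=0: π = [0.3750, 0.3750, 0.2500], E[r] = 2.2500, γ^t·E[r] = 2.250000, running G = 2.250000
t=1: π = [0.4063, 0.3438, 0.2500], E[r] = 2.4375, γ^t·E[r] = 1.706250, running G = 3.956250
t=2: π = [0.3984, 0.3438, 0.2578], E[r] = 2.4219, γ^t·E[r] = 1.186719, running G = 5.142969
t=3: π = [0.4004, 0.3428, 0.2568], E[r] = 2.4297, γ^t·E[r] = 0.833383, running G = 5.976352
t=4: π = [0.3999, 0.3429, 0.2572], E[r] = 2.4282, γ^t·E[r] = 0.583016, running G = 6.559368
t=5: π = [0.4000, 0.3428, 0.2571], E[r] = 2.4286, γ^t·E[r] = 0.408183, running G = 6.967551
t=6: π = [0.4000, 0.3429, 0.2571], E[r] = 2.4286, γ^t·E[r] = 0.285717, running G = 7.253268
t=7: π = [0.4000, 0.3429, 0.2571], E[r] = 2.4286, γ^t·E[r] = 0.200004, running G = 7.453271

G = 7.4533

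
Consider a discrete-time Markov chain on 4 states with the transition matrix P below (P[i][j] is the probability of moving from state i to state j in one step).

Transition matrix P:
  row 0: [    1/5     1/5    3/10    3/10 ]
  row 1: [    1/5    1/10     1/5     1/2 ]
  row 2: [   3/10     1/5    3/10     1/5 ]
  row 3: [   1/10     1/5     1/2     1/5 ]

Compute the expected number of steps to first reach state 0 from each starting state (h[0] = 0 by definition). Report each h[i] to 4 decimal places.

h = [0.0000, 4.9606, 4.3307, 5.1969]

First-step conditioning: h[0] = 0; for i ≠ 0, h[i] = 1 + Σ_k P[i][k]·h[k].
  h[1] = 1 + 1/10·h[1] + 1/5·h[2] + 1/2·h[3]
  h[2] = 1 + 1/5·h[1] + 3/10·h[2] + 1/5·h[3]
  h[3] = 1 + 1/5·h[1] + 1/2·h[2] + 1/5·h[3]
Solving the 3×3 linear system over states ≠ 0 gives exactly h = [0, 630/127, 550/127, 660/127] (h[0] = 0 is the target).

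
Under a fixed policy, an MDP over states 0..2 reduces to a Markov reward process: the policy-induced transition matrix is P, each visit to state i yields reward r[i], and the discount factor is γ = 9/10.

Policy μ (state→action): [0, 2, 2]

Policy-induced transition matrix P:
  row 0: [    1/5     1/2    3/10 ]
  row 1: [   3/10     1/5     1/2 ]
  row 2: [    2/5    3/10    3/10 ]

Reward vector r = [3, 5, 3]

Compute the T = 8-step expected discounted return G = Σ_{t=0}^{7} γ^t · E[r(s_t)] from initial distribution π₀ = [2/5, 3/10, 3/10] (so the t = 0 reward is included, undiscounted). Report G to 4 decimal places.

t=0: π = [0.4000, 0.3000, 0.3000], E[r] = 3.6000, γ^t·E[r] = 3.600000, running G = 3.600000
t=1: π = [0.2900, 0.3500, 0.3600], E[r] = 3.7000, γ^t·E[r] = 3.330000, running G = 6.930000
t=2: π = [0.3070, 0.3230, 0.3700], E[r] = 3.6460, γ^t·E[r] = 2.953260, running G = 9.883260
t=3: π = [0.3063, 0.3291, 0.3646], E[r] = 3.6582, γ^t·E[r] = 2.666828, running G = 12.550088
t=4: π = [0.3058, 0.3284, 0.3658], E[r] = 3.6567, γ^t·E[r] = 2.399161, running G = 14.949249
t=5: π = [0.3060, 0.3283, 0.3657], E[r] = 3.6567, γ^t·E[r] = 2.159222, running G = 17.108471
t=6: π = [0.3060, 0.3284, 0.3657], E[r] = 3.6567, γ^t·E[r] = 1.943338, running G = 19.051809
t=7: π = [0.3060, 0.3284, 0.3657], E[r] = 3.6567, γ^t·E[r] = 1.748995, running G = 20.800804

G = 20.8008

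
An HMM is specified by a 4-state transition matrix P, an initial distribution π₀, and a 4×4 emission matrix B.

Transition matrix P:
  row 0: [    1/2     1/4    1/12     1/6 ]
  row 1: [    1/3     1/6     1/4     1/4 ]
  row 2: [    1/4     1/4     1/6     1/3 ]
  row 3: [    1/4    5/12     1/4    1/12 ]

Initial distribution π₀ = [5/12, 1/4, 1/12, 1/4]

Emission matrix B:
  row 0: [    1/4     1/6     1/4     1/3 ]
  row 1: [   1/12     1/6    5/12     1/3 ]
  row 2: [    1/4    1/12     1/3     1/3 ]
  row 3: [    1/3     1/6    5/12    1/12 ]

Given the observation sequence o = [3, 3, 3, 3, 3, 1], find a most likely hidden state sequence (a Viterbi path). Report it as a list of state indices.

path = [0, 0, 0, 0, 0, 0]

t=0: δ = [1.389e-01, 8.333e-02, 2.778e-02, 2.083e-02]  (obs o_0=3)
t=1: δ = [2.315e-02, 1.157e-02, 6.944e-03, 1.929e-03]  ψ = [0, 0, 1, 0]  (obs o_1=3)
t=2: δ = [3.858e-03, 1.929e-03, 9.645e-04, 3.215e-04]  ψ = [0, 0, 1, 0]  (obs o_2=3)
t=3: δ = [6.430e-04, 3.215e-04, 1.608e-04, 5.358e-05]  ψ = [0, 0, 1, 0]  (obs o_3=3)
t=4: δ = [1.072e-04, 5.358e-05, 2.679e-05, 8.931e-06]  ψ = [0, 0, 1, 0]  (obs o_4=3)
t=5: δ = [8.931e-06, 4.465e-06, 1.116e-06, 2.977e-06]  ψ = [0, 0, 1, 0]  (obs o_5=1)
backtrack: best end state = 0; path = [0, 0, 0, 0, 0, 0]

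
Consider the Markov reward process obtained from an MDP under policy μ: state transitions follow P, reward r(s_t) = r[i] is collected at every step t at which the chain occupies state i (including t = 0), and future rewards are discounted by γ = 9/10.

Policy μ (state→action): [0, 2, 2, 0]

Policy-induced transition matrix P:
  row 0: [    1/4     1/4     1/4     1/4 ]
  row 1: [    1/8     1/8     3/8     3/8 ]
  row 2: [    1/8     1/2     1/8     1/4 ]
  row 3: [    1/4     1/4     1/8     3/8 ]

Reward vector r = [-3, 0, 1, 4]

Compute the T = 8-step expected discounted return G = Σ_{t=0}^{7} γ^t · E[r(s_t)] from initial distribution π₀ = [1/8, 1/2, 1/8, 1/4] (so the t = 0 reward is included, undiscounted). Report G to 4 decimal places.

G = 5.3346

t=0: π = [0.1250, 0.5000, 0.1250, 0.2500], E[r] = 0.7500, γ^t·E[r] = 0.750000, running G = 0.750000
t=1: π = [0.1719, 0.2188, 0.2656, 0.3438], E[r] = 1.1250, γ^t·E[r] = 1.012500, running G = 1.762500
t=2: π = [0.1895, 0.2891, 0.2012, 0.3203], E[r] = 0.9141, γ^t·E[r] = 0.740391, running G = 2.502891
t=3: π = [0.1887, 0.2642, 0.2209, 0.3262], E[r] = 0.9595, γ^t·E[r] = 0.699456, running G = 3.202346
t=4: π = [0.1894, 0.2722, 0.2146, 0.3238], E[r] = 0.9417, γ^t·E[r] = 0.617857, running G = 3.820203
t=5: π = [0.1891, 0.2696, 0.2167, 0.3245], E[r] = 0.9473, γ^t·E[r] = 0.559369, running G = 4.379572
t=6: π = [0.1892, 0.2705, 0.2161, 0.3243], E[r] = 0.9455, γ^t·E[r] = 0.502477, running G = 4.882049
t=7: π = [0.1892, 0.2702, 0.2163, 0.3243], E[r] = 0.9461, γ^t·E[r] = 0.452512, running G = 5.334561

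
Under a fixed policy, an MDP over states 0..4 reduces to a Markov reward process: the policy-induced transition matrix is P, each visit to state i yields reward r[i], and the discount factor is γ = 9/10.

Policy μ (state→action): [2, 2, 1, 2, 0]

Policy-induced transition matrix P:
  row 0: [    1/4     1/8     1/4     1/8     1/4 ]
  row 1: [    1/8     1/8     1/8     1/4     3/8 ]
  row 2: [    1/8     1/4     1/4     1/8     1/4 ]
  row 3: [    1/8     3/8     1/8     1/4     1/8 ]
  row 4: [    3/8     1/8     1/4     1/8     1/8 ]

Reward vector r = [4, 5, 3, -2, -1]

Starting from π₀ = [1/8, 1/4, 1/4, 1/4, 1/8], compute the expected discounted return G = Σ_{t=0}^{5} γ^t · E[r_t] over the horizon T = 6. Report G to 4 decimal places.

G = 8.5460

t=0: π = [0.1250, 0.2500, 0.2500, 0.2500, 0.1250], E[r] = 1.8750, γ^t·E[r] = 1.875000, running G = 1.875000
t=1: π = [0.1719, 0.2188, 0.1875, 0.1875, 0.2344], E[r] = 1.7344, γ^t·E[r] = 1.560938, running G = 3.435938
t=2: π = [0.2051, 0.1953, 0.1992, 0.1758, 0.2246], E[r] = 1.8184, γ^t·E[r] = 1.472871, running G = 4.908809
t=3: π = [0.2068, 0.1938, 0.2036, 0.1714, 0.2244], E[r] = 1.8401, γ^t·E[r] = 1.341424, running G = 6.250233
t=4: π = [0.2069, 0.1933, 0.2043, 0.1707, 0.2248], E[r] = 1.8412, γ^t·E[r] = 1.208023, running G = 7.458255
t=5: π = [0.2071, 0.1932, 0.2045, 0.1705, 0.2247], E[r] = 1.8421, γ^t·E[r] = 1.087718, running G = 8.545973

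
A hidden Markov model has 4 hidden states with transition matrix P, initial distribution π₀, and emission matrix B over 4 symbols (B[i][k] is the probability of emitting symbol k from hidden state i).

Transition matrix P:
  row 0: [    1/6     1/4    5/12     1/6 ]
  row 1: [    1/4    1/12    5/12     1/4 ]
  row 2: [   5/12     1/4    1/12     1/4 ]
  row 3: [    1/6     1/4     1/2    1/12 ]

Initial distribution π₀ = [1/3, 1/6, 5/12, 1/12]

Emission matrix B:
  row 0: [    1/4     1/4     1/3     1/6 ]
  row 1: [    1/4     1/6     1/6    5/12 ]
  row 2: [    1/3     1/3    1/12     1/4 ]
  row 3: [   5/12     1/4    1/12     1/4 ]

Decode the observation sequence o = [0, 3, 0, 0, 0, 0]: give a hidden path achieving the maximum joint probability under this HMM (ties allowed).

t=0: δ = [8.333e-02, 4.167e-02, 1.389e-01, 3.472e-02]  (obs o_0=0)
t=1: δ = [9.645e-03, 1.447e-02, 8.681e-03, 8.681e-03]  ψ = [2, 2, 0, 2]  (obs o_1=3)
t=2: δ = [9.042e-04, 6.028e-04, 2.009e-03, 1.507e-03]  ψ = [1, 0, 1, 1]  (obs o_2=0)
t=3: δ = [2.093e-04, 1.256e-04, 2.512e-04, 2.093e-04]  ψ = [2, 2, 3, 2]  (obs o_3=0)
t=4: δ = [2.616e-05, 1.570e-05, 3.489e-05, 2.616e-05]  ψ = [2, 2, 3, 2]  (obs o_4=0)
t=5: δ = [3.634e-06, 2.180e-06, 4.361e-06, 3.634e-06]  ψ = [2, 2, 3, 2]  (obs o_5=0)
backtrack: best end state = 2; path = [2, 1, 3, 2, 3, 2]

path = [2, 1, 3, 2, 3, 2]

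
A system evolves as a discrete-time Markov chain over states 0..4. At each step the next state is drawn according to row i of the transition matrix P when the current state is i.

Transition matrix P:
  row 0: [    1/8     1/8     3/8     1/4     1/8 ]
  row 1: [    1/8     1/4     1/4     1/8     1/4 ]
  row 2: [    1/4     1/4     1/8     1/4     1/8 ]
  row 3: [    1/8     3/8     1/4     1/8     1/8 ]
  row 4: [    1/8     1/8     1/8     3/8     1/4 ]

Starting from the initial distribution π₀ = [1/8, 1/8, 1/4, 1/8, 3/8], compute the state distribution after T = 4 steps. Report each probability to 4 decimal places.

t=0: π = [0.1250, 0.1250, 0.2500, 0.1250, 0.3750]
t=1: π = [0.1563, 0.2031, 0.1875, 0.2656, 0.1875]
t=2: π = [0.1484, 0.2402, 0.2227, 0.2148, 0.1738]
t=3: π = [0.1528, 0.2366, 0.2190, 0.2148, 0.1768]
t=4: π = [0.1524, 0.2357, 0.2196, 0.2157, 0.1767]

π = [0.1524, 0.2357, 0.2196, 0.2157, 0.1767]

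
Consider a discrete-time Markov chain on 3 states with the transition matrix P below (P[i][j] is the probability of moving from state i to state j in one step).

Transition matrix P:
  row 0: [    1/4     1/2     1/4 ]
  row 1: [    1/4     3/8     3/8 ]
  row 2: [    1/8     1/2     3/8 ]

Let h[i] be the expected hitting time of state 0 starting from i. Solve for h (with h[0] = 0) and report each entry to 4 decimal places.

h = [0.0000, 4.9231, 5.5385]

First-step conditioning: h[0] = 0; for i ≠ 0, h[i] = 1 + Σ_k P[i][k]·h[k].
  h[1] = 1 + 3/8·h[1] + 3/8·h[2]
  h[2] = 1 + 1/2·h[1] + 3/8·h[2]
Solving the 2×2 linear system over states ≠ 0 gives exactly h = [0, 64/13, 72/13] (h[0] = 0 is the target).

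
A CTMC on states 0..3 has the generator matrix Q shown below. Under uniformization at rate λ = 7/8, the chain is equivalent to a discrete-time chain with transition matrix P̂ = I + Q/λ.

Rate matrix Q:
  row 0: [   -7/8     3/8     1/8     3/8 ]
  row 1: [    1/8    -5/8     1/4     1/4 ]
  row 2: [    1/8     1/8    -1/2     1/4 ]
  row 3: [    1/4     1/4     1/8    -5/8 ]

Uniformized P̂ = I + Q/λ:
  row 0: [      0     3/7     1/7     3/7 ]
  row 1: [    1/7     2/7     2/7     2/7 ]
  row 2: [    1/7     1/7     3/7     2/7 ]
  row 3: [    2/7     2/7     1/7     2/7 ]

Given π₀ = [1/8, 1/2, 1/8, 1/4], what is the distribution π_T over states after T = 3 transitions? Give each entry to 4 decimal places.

π = [0.1636, 0.2726, 0.2547, 0.3090]

t=0: π = [0.1250, 0.5000, 0.1250, 0.2500]
t=1: π = [0.1607, 0.2857, 0.2500, 0.3036]
t=2: π = [0.1633, 0.2730, 0.2551, 0.3087]
t=3: π = [0.1636, 0.2726, 0.2547, 0.3090]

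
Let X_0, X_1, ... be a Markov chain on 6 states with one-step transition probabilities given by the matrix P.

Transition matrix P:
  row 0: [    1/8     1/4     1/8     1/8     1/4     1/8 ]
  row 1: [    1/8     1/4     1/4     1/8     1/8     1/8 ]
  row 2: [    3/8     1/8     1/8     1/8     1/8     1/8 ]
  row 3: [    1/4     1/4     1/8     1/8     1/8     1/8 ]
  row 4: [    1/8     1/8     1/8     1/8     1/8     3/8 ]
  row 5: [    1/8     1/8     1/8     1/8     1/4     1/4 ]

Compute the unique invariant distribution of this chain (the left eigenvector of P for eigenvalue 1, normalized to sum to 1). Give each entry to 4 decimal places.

π = [0.1777, 0.1861, 0.1483, 0.1250, 0.1712, 0.1918]

Balance equations π_j = Σ_i π_i·P[i][j]:
  π_0 = 1/8·π_0 + 1/8·π_1 + 3/8·π_2 + 1/4·π_3 + 1/8·π_4 + 1/8·π_5
  π_1 = 1/4·π_0 + 1/4·π_1 + 1/8·π_2 + 1/4·π_3 + 1/8·π_4 + 1/8·π_5
  π_2 = 1/8·π_0 + 1/4·π_1 + 1/8·π_2 + 1/8·π_3 + 1/8·π_4 + 1/8·π_5
  π_3 = 1/8·π_0 + 1/8·π_1 + 1/8·π_2 + 1/8·π_3 + 1/8·π_4 + 1/8·π_5
  π_4 = 1/4·π_0 + 1/8·π_1 + 1/8·π_2 + 1/8·π_3 + 1/8·π_4 + 1/4·π_5
  normalize: π_0 + π_1 + π_2 + π_3 + π_4 + π_5 = 1
Solving the linear system gives exactly π = [317/1784, 83/446, 529/3568, 1/8, 5497/32112, 3079/16056].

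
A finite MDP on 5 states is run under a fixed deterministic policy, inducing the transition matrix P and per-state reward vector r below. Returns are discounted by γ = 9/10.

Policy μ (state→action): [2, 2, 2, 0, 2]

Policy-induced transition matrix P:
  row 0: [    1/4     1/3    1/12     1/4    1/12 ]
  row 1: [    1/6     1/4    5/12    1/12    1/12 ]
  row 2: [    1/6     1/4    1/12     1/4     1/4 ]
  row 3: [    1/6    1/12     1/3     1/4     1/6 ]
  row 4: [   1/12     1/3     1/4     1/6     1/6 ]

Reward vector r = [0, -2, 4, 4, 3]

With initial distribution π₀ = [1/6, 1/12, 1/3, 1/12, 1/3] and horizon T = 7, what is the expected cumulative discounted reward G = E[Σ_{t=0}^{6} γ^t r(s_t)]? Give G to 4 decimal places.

G = 9.5914

t=0: π = [0.1667, 0.0833, 0.3333, 0.0833, 0.3333], E[r] = 2.5000, γ^t·E[r] = 2.500000, running G = 2.500000
t=1: π = [0.1528, 0.2778, 0.1875, 0.2083, 0.1736], E[r] = 1.5486, γ^t·E[r] = 1.393750, running G = 3.893750
t=2: π = [0.1649, 0.2425, 0.2569, 0.1892, 0.1464], E[r] = 1.7390, γ^t·E[r] = 1.408594, running G = 5.302344
t=3: π = [0.1682, 0.2444, 0.2359, 0.1974, 0.1541], E[r] = 1.7066, γ^t·E[r] = 1.244109, running G = 6.546453
t=4: π = [0.1678, 0.2440, 0.2398, 0.1964, 0.1519], E[r] = 1.7129, γ^t·E[r] = 1.123846, running G = 7.670299
t=5: π = [0.1680, 0.2439, 0.2391, 0.1967, 0.1523], E[r] = 1.7122, γ^t·E[r] = 1.011054, running G = 8.681353
t=6: π = [0.1680, 0.2439, 0.2392, 0.1967, 0.1523], E[r] = 1.7124, γ^t·E[r] = 0.910020, running G = 9.591374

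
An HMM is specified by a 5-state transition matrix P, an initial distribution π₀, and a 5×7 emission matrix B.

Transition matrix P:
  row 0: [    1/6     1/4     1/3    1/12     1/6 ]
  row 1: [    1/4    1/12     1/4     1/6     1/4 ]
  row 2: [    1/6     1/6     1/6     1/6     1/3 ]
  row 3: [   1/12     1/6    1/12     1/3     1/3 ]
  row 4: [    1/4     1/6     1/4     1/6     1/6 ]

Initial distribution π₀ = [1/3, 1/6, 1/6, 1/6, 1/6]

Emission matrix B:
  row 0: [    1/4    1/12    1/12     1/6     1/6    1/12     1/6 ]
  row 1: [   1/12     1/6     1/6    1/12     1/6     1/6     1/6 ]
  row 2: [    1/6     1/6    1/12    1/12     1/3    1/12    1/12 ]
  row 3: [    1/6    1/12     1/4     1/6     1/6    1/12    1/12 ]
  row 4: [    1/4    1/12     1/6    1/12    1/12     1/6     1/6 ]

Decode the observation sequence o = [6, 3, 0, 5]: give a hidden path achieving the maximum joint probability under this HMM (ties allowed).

path = [0, 0, 2, 4]

t=0: δ = [5.556e-02, 2.778e-02, 1.389e-02, 1.389e-02, 2.778e-02]  (obs o_0=6)
t=1: δ = [1.543e-03, 1.157e-03, 1.543e-03, 7.716e-04, 7.716e-04]  ψ = [0, 0, 0, 0, 0]  (obs o_1=3)
t=2: δ = [7.234e-05, 3.215e-05, 8.573e-05, 4.287e-05, 1.286e-04]  ψ = [1, 0, 0, 2, 2]  (obs o_2=0)
t=3: δ = [2.679e-06, 3.572e-06, 2.679e-06, 1.786e-06, 4.763e-06]  ψ = [4, 4, 4, 4, 2]  (obs o_3=5)
backtrack: best end state = 4; path = [0, 0, 2, 4]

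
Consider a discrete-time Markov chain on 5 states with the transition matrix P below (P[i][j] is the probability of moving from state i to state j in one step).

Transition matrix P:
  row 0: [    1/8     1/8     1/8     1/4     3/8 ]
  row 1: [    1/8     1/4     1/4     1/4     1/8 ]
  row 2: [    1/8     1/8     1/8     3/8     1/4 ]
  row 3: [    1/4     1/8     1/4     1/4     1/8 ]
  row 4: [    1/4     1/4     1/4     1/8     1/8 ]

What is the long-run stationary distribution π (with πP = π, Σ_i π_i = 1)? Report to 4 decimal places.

Balance equations π_j = Σ_i π_i·P[i][j]:
  π_0 = 1/8·π_0 + 1/8·π_1 + 1/8·π_2 + 1/4·π_3 + 1/4·π_4
  π_1 = 1/8·π_0 + 1/4·π_1 + 1/8·π_2 + 1/8·π_3 + 1/4·π_4
  π_2 = 1/8·π_0 + 1/4·π_1 + 1/8·π_2 + 1/4·π_3 + 1/4·π_4
  π_3 = 1/4·π_0 + 1/4·π_1 + 3/8·π_2 + 1/4·π_3 + 1/8·π_4
  normalize: π_0 + π_1 + π_2 + π_3 + π_4 = 1
Solving the linear system gives exactly π = [271/1499, 256/1499, 303/1499, 376/1499, 293/1499].

π = [0.1808, 0.1708, 0.2021, 0.2508, 0.1955]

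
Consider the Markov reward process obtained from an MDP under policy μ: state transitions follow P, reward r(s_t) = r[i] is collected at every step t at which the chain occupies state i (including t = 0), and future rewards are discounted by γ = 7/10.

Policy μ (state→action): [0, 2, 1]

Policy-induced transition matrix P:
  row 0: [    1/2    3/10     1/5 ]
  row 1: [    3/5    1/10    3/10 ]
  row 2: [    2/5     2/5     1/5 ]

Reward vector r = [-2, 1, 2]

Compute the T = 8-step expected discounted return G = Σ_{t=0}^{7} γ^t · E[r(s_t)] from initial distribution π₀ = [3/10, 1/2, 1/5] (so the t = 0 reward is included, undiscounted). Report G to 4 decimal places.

G = -0.3427

t=0: π = [0.3000, 0.5000, 0.2000], E[r] = 0.3000, γ^t·E[r] = 0.300000, running G = 0.300000
t=1: π = [0.5300, 0.2200, 0.2500], E[r] = -0.3400, γ^t·E[r] = -0.238000, running G = 0.062000
t=2: π = [0.4970, 0.2810, 0.2220], E[r] = -0.2690, γ^t·E[r] = -0.131810, running G = -0.069810
t=3: π = [0.5059, 0.2660, 0.2281], E[r] = -0.2896, γ^t·E[r] = -0.099333, running G = -0.169143
t=4: π = [0.5038, 0.2696, 0.2266], E[r] = -0.2848, γ^t·E[r] = -0.068373, running G = -0.237516
t=5: π = [0.5043, 0.2687, 0.2270], E[r] = -0.2859, γ^t·E[r] = -0.048058, running G = -0.285574
t=6: π = [0.5042, 0.2689, 0.2269], E[r] = -0.2857, γ^t·E[r] = -0.033608, running G = -0.319182
t=7: π = [0.5042, 0.2689, 0.2269], E[r] = -0.2857, γ^t·E[r] = -0.023531, running G = -0.342713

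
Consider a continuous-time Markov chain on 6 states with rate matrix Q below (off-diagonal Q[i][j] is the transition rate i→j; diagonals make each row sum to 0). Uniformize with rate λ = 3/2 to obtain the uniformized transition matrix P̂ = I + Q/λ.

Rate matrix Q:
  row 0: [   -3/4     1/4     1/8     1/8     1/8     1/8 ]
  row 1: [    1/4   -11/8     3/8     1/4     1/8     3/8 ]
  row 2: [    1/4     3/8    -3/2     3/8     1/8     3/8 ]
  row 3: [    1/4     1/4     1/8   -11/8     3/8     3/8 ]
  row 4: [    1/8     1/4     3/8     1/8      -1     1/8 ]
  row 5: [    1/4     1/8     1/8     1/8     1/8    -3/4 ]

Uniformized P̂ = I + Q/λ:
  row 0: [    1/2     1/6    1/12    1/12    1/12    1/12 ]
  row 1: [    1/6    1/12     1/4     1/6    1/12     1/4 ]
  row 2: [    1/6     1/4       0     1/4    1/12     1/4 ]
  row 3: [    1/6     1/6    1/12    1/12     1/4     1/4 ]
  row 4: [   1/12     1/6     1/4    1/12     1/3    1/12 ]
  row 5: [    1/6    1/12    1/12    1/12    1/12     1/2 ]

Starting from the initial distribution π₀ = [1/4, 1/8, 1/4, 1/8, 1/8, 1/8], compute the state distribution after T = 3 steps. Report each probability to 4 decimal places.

t=0: π = [0.2500, 0.1250, 0.2500, 0.1250, 0.1250, 0.1250]
t=1: π = [0.2396, 0.1667, 0.1042, 0.1354, 0.1354, 0.2188]
t=2: π = [0.2352, 0.1432, 0.1250, 0.1146, 0.1398, 0.2422]
t=3: π = [0.2334, 0.1450, 0.1201, 0.1161, 0.1374, 0.2480]

π = [0.2334, 0.1450, 0.1201, 0.1161, 0.1374, 0.2480]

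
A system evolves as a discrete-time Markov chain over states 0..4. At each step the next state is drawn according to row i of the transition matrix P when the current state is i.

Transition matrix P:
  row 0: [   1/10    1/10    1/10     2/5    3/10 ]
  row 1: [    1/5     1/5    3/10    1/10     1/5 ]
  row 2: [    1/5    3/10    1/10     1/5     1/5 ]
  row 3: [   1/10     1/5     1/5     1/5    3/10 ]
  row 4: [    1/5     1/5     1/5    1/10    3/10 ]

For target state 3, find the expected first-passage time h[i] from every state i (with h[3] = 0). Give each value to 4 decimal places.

First-step conditioning: h[3] = 0; for i ≠ 3, h[i] = 1 + Σ_k P[i][k]·h[k].
  h[0] = 1 + 1/10·h[0] + 1/10·h[1] + 1/10·h[2] + 3/10·h[4]
  h[1] = 1 + 1/5·h[0] + 1/5·h[1] + 3/10·h[2] + 1/5·h[4]
  h[2] = 1 + 1/5·h[0] + 3/10·h[1] + 1/10·h[2] + 1/5·h[4]
  h[4] = 1 + 1/5·h[0] + 1/5·h[1] + 1/5·h[2] + 3/10·h[4]
Solving the 4×4 linear system over states ≠ 3 gives exactly h = [8830/2073, 3960/691, 3630/691, 0, 11990/2073] (h[3] = 0 is the target).

h = [4.2595, 5.7308, 5.2533, 0.0000, 5.7839]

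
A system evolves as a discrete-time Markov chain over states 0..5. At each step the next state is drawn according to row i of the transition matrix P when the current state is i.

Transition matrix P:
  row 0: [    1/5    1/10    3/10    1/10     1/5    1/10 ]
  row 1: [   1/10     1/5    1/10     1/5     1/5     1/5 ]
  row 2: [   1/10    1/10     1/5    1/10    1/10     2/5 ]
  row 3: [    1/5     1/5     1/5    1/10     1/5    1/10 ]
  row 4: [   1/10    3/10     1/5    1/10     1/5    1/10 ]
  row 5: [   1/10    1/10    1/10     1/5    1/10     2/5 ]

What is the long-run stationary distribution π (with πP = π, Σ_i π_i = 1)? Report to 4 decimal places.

Balance equations π_j = Σ_i π_i·P[i][j]:
  π_0 = 1/5·π_0 + 1/10·π_1 + 1/10·π_2 + 1/5·π_3 + 1/10·π_4 + 1/10·π_5
  π_1 = 1/10·π_0 + 1/5·π_1 + 1/10·π_2 + 1/5·π_3 + 3/10·π_4 + 1/10·π_5
  π_2 = 3/10·π_0 + 1/10·π_1 + 1/5·π_2 + 1/5·π_3 + 1/5·π_4 + 1/10·π_5
  π_3 = 1/10·π_0 + 1/5·π_1 + 1/10·π_2 + 1/10·π_3 + 1/10·π_4 + 1/5·π_5
  π_4 = 1/5·π_0 + 1/5·π_1 + 1/10·π_2 + 1/5·π_3 + 1/5·π_4 + 1/10·π_5
  normalize: π_0 + π_1 + π_2 + π_3 + π_4 + π_5 = 1
Solving the linear system gives exactly π = [9243/72959, 11817/72959, 12584/72959, 10228/72959, 11583/72959, 17504/72959].

π = [0.1267, 0.1620, 0.1725, 0.1402, 0.1588, 0.2399]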